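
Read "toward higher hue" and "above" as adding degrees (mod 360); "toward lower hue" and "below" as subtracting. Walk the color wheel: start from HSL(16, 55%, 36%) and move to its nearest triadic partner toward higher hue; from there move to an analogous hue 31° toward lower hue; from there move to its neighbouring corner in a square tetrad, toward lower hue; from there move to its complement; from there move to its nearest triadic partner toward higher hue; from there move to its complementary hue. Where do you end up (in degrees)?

135°

16 + 120 = 136°   (triadic ↑)
136 − 31 = 105°   (analog 31° ↓)
105 − 90 = 15°   (square ↓)
15 + 180 = 195°   (complement)
195 + 120 = 315°   (triadic ↑)
315 + 180 = 495 → 495 − 360 = 135°   (complement)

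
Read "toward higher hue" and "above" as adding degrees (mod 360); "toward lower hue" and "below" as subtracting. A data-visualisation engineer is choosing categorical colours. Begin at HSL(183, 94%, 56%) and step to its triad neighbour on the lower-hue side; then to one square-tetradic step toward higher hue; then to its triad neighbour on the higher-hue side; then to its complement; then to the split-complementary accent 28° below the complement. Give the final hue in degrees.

−120° (triadic ↓): 183 − 120 = 63°
+90° (square ↑): 63 + 90 = 153°
+120° (triadic ↑): 153 + 120 = 273°
+180° (complement): 273 + 180 = 453 → 453 − 360 = 93°
+152° (split-comp 28° ↓): 93 + 152 = 245°

245°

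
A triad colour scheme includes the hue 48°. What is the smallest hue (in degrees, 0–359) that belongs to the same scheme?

A triad places three hues 120° apart.
The full set through 48° is {48°, 168°, 288°}.

48°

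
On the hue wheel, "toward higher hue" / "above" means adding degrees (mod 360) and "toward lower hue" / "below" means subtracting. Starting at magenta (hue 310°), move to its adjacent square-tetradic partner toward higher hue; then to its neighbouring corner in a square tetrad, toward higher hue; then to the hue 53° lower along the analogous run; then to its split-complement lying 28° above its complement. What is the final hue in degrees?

285°

+90° (square ↑): 310 + 90 = 400 → 400 − 360 = 40°
+90° (square ↑): 40 + 90 = 130°
−53° (analog 53° ↓): 130 − 53 = 77°
+208° (split-comp 28° ↑): 77 + 208 = 285°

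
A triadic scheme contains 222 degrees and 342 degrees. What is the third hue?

102°

A triad spaces three hues 120° apart.
The full set is {102°, 222°, 342°}.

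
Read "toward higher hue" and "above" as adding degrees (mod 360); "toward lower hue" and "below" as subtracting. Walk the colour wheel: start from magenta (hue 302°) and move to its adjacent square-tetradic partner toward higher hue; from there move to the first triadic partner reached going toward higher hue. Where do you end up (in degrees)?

+90° (square ↑): 302 + 90 = 392 → 392 − 360 = 32°
+120° (triadic ↑): 32 + 120 = 152°

152°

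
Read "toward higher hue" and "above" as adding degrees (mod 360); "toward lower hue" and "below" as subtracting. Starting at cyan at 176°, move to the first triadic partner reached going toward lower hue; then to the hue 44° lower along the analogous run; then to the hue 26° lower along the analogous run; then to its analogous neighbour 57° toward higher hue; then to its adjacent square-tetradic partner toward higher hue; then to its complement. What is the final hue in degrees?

triadic ↓ −120°: 176 − 120 = 56°
analog 44° ↓ −44°: 56 − 44 = 12°
analog 26° ↓ −26°: 12 − 26 = -14 → -14 + 360 = 346°
analog 57° ↑ +57°: 346 + 57 = 403 → 403 − 360 = 43°
square ↑ +90°: 43 + 90 = 133°
complement +180°: 133 + 180 = 313°

313°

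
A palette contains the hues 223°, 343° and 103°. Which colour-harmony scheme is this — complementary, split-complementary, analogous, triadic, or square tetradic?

triadic

Sort the hues: 103°, 223°, 343°.
Successive gaps around the wheel: 120°, 120°, 120°.
Three hues equally spaced 120° apart form a triad.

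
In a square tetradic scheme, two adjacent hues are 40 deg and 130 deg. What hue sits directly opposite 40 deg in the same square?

A square tetradic scheme places four hues 90° apart; opposite corners are 180° apart.
40 + 180 = 220°

220°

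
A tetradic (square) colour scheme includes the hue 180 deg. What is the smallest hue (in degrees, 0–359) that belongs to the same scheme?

0°

A square tetradic scheme places four hues every 90°.
The full set through 180° is {0°, 90°, 180°, 270°}.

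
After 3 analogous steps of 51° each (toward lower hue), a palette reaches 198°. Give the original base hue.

3 steps of 51° (toward lower hue) give a net shift of −153°.
Start = end − shift: 198 + 153 = 351°

351°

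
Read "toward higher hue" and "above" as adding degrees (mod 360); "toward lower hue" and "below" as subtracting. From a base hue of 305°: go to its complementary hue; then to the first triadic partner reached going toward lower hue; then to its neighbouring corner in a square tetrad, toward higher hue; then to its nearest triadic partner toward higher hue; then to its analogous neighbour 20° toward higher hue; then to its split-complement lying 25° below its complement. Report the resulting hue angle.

30°

305 + 180 = 485 → 485 − 360 = 125°   (complement)
125 − 120 = 5°   (triadic ↓)
5 + 90 = 95°   (square ↑)
95 + 120 = 215°   (triadic ↑)
215 + 20 = 235°   (analog 20° ↑)
235 + 155 = 390 → 390 − 360 = 30°   (split-comp 25° ↓)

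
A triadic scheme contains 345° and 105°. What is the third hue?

A triad spaces three hues 120° apart.
The full set is {105°, 225°, 345°}.

225°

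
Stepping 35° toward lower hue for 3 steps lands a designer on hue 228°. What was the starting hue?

3 steps of 35° (toward lower hue) give a net shift of −105°.
Start = end − shift: 228 + 105 = 333°

333°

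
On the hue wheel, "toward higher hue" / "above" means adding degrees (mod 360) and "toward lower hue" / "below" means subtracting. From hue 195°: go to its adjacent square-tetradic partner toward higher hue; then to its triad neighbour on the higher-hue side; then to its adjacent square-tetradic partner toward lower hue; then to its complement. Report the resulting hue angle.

135°

square ↑ +90°: 195 + 90 = 285°
triadic ↑ +120°: 285 + 120 = 405 → 405 − 360 = 45°
square ↓ −90°: 45 − 90 = -45 → -45 + 360 = 315°
complement +180°: 315 + 180 = 495 → 495 − 360 = 135°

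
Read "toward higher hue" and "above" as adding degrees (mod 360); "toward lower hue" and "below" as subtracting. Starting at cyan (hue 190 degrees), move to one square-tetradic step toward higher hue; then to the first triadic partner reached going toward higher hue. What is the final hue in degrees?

40°

+90° (square ↑): 190 + 90 = 280°
+120° (triadic ↑): 280 + 120 = 400 → 400 − 360 = 40°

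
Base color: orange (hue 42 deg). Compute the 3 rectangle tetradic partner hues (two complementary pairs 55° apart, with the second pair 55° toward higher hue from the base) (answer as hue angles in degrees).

97°, 222° and 277°

A rectangular tetradic uses two complementary pairs 55° apart: offsets 0°, 55°, 180°, 235°.
42 + 55 = 97°
42 + 180 = 222°
42 + 235 = 277°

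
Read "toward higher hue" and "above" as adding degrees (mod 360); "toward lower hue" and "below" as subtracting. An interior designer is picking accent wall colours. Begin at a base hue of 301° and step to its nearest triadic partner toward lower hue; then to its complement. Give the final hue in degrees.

1°

−120° (triadic ↓): 301 − 120 = 181°
+180° (complement): 181 + 180 = 361 → 361 − 360 = 1°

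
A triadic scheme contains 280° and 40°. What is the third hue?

160°

A triad spaces three hues 120° apart.
The full set is {40°, 160°, 280°}.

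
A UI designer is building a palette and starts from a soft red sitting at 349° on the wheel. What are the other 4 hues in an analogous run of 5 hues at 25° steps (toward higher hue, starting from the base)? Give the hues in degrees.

Analogous hues sit every 25° along the wheel.
349 + 25 = 374 → 374 − 360 = 14°
349 + 50 = 399 → 399 − 360 = 39°
349 + 75 = 424 → 424 − 360 = 64°
349 + 100 = 449 → 449 − 360 = 89°

14°, 39°, 64°, and 89°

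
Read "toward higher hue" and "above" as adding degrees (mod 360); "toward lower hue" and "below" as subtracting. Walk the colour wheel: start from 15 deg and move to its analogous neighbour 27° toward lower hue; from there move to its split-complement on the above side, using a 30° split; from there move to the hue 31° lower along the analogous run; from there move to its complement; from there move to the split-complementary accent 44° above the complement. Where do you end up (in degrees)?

211°

analog 27° ↓ −27°: 15 − 27 = -12 → -12 + 360 = 348°
split-comp 30° ↑ +210°: 348 + 210 = 558 → 558 − 360 = 198°
analog 31° ↓ −31°: 198 − 31 = 167°
complement +180°: 167 + 180 = 347°
split-comp 44° ↑ +224°: 347 + 224 = 571 → 571 − 360 = 211°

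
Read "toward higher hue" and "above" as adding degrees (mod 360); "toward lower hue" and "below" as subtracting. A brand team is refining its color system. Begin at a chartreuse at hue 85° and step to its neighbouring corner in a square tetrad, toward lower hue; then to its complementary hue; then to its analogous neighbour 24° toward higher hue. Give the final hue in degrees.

199°

85 − 90 = -5 → -5 + 360 = 355°   (square ↓)
355 + 180 = 535 → 535 − 360 = 175°   (complement)
175 + 24 = 199°   (analog 24° ↑)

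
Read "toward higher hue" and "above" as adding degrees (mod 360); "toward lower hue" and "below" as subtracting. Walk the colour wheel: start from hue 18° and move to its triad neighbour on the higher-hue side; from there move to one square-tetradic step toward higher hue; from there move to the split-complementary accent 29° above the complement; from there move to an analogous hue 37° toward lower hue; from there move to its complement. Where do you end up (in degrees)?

+120° (triadic ↑): 18 + 120 = 138°
+90° (square ↑): 138 + 90 = 228°
+209° (split-comp 29° ↑): 228 + 209 = 437 → 437 − 360 = 77°
−37° (analog 37° ↓): 77 − 37 = 40°
+180° (complement): 40 + 180 = 220°

220°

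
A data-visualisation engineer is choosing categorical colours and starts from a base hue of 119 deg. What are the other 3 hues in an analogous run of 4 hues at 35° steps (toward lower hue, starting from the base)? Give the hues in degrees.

84°, 49°, 14°

Analogous hues sit every 35° along the wheel.
119 − 35 = 84°
119 − 70 = 49°
119 − 105 = 14°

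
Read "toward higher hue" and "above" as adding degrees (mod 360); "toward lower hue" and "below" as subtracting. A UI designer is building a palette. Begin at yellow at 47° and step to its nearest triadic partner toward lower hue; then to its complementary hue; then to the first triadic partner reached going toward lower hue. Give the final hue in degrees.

triadic ↓ −120°: 47 − 120 = -73 → -73 + 360 = 287°
complement +180°: 287 + 180 = 467 → 467 − 360 = 107°
triadic ↓ −120°: 107 − 120 = -13 → -13 + 360 = 347°

347°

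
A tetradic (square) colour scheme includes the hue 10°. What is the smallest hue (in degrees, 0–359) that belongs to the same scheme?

A square tetradic scheme places four hues every 90°.
The full set through 10° is {10°, 100°, 190°, 280°}.

10°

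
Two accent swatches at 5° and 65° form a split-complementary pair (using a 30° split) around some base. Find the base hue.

The accents sit 30° either side of the complement, so the complement is their short-arc midpoint on the wheel.
Short-arc midpoint of 5° and 65°: 35°.
Base is 180° from the complement: 35 − 180 = -145 → -145 + 360 = 215°

215°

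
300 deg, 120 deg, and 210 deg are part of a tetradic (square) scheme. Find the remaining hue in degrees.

A square tetradic scheme places four hues every 90°.
The full set through 120° is {30°, 120°, 210°, 300°}.
Given {120°, 210°, 300°}, the missing hue is 30°.

30°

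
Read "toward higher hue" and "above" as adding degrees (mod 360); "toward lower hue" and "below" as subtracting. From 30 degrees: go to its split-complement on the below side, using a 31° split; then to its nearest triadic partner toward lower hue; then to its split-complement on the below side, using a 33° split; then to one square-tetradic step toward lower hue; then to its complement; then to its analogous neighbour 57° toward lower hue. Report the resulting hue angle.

239°

+149° (split-comp 31° ↓): 30 + 149 = 179°
−120° (triadic ↓): 179 − 120 = 59°
+147° (split-comp 33° ↓): 59 + 147 = 206°
−90° (square ↓): 206 − 90 = 116°
+180° (complement): 116 + 180 = 296°
−57° (analog 57° ↓): 296 − 57 = 239°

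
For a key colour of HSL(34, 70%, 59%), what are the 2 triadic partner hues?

154° and 274°

34 + 120 = 154°
34 + 240 = 274°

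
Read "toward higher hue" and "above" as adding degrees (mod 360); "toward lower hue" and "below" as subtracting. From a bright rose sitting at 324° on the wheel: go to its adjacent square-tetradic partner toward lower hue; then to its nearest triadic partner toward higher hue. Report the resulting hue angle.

354°

−90° (square ↓): 324 − 90 = 234°
+120° (triadic ↑): 234 + 120 = 354°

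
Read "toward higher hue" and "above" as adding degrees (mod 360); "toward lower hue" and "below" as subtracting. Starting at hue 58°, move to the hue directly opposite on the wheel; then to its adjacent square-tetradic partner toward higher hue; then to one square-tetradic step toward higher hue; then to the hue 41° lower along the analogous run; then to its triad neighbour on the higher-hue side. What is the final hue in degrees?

137°

+180° (complement): 58 + 180 = 238°
+90° (square ↑): 238 + 90 = 328°
+90° (square ↑): 328 + 90 = 418 → 418 − 360 = 58°
−41° (analog 41° ↓): 58 − 41 = 17°
+120° (triadic ↑): 17 + 120 = 137°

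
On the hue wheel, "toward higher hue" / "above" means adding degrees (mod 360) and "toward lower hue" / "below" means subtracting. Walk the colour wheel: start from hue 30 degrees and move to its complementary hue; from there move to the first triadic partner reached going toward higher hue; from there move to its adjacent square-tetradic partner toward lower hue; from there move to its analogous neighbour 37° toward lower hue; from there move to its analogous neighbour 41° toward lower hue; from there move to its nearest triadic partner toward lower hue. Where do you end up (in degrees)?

42°

complement +180°: 30 + 180 = 210°
triadic ↑ +120°: 210 + 120 = 330°
square ↓ −90°: 330 − 90 = 240°
analog 37° ↓ −37°: 240 − 37 = 203°
analog 41° ↓ −41°: 203 − 41 = 162°
triadic ↓ −120°: 162 − 120 = 42°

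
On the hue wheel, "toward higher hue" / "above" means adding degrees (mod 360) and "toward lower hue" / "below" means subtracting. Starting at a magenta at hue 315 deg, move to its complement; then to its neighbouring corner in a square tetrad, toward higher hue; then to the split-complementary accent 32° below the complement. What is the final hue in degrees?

complement +180°: 315 + 180 = 495 → 495 − 360 = 135°
square ↑ +90°: 135 + 90 = 225°
split-comp 32° ↓ +148°: 225 + 148 = 373 → 373 − 360 = 13°

13°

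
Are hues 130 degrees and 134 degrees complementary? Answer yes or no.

no

Angular distance: |130 − 134| = 4 = 4°.
Complementary requires 180°.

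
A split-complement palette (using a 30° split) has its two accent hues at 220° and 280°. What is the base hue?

The accents sit 30° either side of the complement, so the complement is their short-arc midpoint on the wheel.
Short-arc midpoint of 220° and 280°: 250°.
Base is 180° from the complement: 250 − 180 = 70°

70°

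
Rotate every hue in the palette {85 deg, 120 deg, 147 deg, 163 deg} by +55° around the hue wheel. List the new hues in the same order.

140°, 175°, 202°, 218°

85 + 55 = 140°
120 + 55 = 175°
147 + 55 = 202°
163 + 55 = 218°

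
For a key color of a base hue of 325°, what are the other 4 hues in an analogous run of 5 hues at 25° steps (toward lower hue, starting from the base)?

300°, 275°, 250° and 225°

Analogous hues sit every 25° along the wheel.
325 − 25 = 300°
325 − 50 = 275°
325 − 75 = 250°
325 − 100 = 225°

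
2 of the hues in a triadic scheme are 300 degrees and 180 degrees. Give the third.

60°

A triad places three hues 120° apart.
The full set through 180° is {60°, 180°, 300°}.
Given {180°, 300°}, the missing hue is 60°.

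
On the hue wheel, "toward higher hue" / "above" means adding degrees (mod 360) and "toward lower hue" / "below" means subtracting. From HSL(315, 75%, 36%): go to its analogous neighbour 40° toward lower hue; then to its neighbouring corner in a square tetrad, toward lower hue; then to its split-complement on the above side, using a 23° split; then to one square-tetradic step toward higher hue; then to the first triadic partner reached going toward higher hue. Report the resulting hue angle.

238°

analog 40° ↓ −40°: 315 − 40 = 275°
square ↓ −90°: 275 − 90 = 185°
split-comp 23° ↑ +203°: 185 + 203 = 388 → 388 − 360 = 28°
square ↑ +90°: 28 + 90 = 118°
triadic ↑ +120°: 118 + 120 = 238°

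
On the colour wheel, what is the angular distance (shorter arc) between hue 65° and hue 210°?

145°

|65 − 210| = 145.
145 ≤ 180, so the shorter arc is 145°.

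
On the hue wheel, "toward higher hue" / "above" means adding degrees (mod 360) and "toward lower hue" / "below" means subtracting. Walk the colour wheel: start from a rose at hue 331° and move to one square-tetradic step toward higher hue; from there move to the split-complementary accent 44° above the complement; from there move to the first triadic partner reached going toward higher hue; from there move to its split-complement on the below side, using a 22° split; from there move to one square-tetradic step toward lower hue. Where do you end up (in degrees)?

113°

square ↑ +90°: 331 + 90 = 421 → 421 − 360 = 61°
split-comp 44° ↑ +224°: 61 + 224 = 285°
triadic ↑ +120°: 285 + 120 = 405 → 405 − 360 = 45°
split-comp 22° ↓ +158°: 45 + 158 = 203°
square ↓ −90°: 203 − 90 = 113°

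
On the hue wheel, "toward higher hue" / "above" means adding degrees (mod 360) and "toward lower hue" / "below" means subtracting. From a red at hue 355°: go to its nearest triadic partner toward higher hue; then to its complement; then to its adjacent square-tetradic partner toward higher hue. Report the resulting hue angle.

triadic ↑ +120°: 355 + 120 = 475 → 475 − 360 = 115°
complement +180°: 115 + 180 = 295°
square ↑ +90°: 295 + 90 = 385 → 385 − 360 = 25°

25°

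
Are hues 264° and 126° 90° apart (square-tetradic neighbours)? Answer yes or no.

Angular distance: |264 − 126| = 138 = 138°.
90° apart (square-tetradic neighbours) requires 90°.

no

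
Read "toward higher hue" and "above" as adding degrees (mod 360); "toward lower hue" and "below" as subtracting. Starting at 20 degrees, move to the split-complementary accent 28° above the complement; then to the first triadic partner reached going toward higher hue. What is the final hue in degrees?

split-comp 28° ↑ +208°: 20 + 208 = 228°
triadic ↑ +120°: 228 + 120 = 348°

348°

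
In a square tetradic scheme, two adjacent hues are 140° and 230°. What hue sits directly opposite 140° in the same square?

320°

A square tetradic scheme places four hues 90° apart; opposite corners are 180° apart.
140 + 180 = 320°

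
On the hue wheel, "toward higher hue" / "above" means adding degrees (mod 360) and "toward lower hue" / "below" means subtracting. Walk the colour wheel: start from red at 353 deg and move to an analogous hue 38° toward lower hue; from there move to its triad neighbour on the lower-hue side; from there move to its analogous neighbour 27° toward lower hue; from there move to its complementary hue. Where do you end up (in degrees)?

−38° (analog 38° ↓): 353 − 38 = 315°
−120° (triadic ↓): 315 − 120 = 195°
−27° (analog 27° ↓): 195 − 27 = 168°
+180° (complement): 168 + 180 = 348°

348°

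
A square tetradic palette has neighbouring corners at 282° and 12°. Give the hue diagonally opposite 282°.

102°

A square tetradic scheme places four hues 90° apart; opposite corners are 180° apart.
282 + 180 = 462 → 462 − 360 = 102°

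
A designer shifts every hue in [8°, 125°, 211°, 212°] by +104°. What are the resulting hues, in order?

8 + 104 = 112°
125 + 104 = 229°
211 + 104 = 315°
212 + 104 = 316°

112°, 229°, 315°, 316°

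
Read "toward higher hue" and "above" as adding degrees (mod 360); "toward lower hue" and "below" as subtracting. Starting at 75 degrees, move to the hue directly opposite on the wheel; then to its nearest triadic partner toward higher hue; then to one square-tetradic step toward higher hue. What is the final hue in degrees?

+180° (complement): 75 + 180 = 255°
+120° (triadic ↑): 255 + 120 = 375 → 375 − 360 = 15°
+90° (square ↑): 15 + 90 = 105°

105°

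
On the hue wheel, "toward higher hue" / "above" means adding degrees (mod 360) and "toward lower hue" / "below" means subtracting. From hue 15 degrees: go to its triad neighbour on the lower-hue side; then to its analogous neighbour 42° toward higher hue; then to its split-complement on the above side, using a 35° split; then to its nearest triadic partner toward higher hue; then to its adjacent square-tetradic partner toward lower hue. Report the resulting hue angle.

triadic ↓ −120°: 15 − 120 = -105 → -105 + 360 = 255°
analog 42° ↑ +42°: 255 + 42 = 297°
split-comp 35° ↑ +215°: 297 + 215 = 512 → 512 − 360 = 152°
triadic ↑ +120°: 152 + 120 = 272°
square ↓ −90°: 272 − 90 = 182°

182°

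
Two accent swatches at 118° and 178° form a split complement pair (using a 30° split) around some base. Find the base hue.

328°

The accents sit 30° either side of the complement, so the complement is their short-arc midpoint on the wheel.
Short-arc midpoint of 118° and 178°: 148°.
Base is 180° from the complement: 148 − 180 = -32 → -32 + 360 = 328°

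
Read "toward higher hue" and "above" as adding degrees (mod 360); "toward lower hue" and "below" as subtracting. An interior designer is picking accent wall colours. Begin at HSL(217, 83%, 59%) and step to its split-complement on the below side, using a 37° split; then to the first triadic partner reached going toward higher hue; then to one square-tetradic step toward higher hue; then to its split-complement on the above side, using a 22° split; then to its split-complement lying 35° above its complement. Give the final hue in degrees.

267°

split-comp 37° ↓ +143°: 217 + 143 = 360 → 360 − 360 = 0°
triadic ↑ +120°: 0 + 120 = 120°
square ↑ +90°: 120 + 90 = 210°
split-comp 22° ↑ +202°: 210 + 202 = 412 → 412 − 360 = 52°
split-comp 35° ↑ +215°: 52 + 215 = 267°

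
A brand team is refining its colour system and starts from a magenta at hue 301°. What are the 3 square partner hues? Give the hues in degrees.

31°, 121° and 211°

A square tetradic scheme places four hues every 90°.
301 + 90 = 391 → 391 − 360 = 31°
301 + 180 = 481 → 481 − 360 = 121°
301 + 270 = 571 → 571 − 360 = 211°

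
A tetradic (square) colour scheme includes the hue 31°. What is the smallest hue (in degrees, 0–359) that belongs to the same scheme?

A square tetradic scheme places four hues every 90°.
The full set through 31° is {31°, 121°, 211°, 301°}.

31°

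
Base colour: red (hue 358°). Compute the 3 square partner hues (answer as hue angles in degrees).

88°, 178° and 268°

A square tetradic scheme places four hues every 90°.
358 + 90 = 448 → 448 − 360 = 88°
358 + 180 = 538 → 538 − 360 = 178°
358 + 270 = 628 → 628 − 360 = 268°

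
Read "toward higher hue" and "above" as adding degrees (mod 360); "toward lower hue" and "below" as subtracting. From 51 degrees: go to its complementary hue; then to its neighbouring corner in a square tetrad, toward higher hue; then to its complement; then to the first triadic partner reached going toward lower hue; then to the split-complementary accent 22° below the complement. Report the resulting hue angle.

179°

51 + 180 = 231°   (complement)
231 + 90 = 321°   (square ↑)
321 + 180 = 501 → 501 − 360 = 141°   (complement)
141 − 120 = 21°   (triadic ↓)
21 + 158 = 179°   (split-comp 22° ↓)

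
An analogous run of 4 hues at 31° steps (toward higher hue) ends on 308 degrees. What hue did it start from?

3 steps of 31° (toward higher hue) give a net shift of +93°.
Start = end − shift: 308 − 93 = 215°

215°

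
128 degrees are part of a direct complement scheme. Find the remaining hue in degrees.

308°

The complement sits 180° across the wheel.
The full set through 128° is {128°, 308°}.
Given {128°}, the missing hue is 308°.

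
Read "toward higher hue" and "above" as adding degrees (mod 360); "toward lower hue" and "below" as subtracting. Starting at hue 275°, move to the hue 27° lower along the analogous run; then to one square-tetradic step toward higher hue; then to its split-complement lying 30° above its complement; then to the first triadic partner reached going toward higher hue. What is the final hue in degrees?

−27° (analog 27° ↓): 275 − 27 = 248°
+90° (square ↑): 248 + 90 = 338°
+210° (split-comp 30° ↑): 338 + 210 = 548 → 548 − 360 = 188°
+120° (triadic ↑): 188 + 120 = 308°

308°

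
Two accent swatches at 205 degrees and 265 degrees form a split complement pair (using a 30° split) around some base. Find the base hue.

55°

The accents sit 30° either side of the complement, so the complement is their short-arc midpoint on the wheel.
Short-arc midpoint of 205° and 265°: 235°.
Base is 180° from the complement: 235 − 180 = 55°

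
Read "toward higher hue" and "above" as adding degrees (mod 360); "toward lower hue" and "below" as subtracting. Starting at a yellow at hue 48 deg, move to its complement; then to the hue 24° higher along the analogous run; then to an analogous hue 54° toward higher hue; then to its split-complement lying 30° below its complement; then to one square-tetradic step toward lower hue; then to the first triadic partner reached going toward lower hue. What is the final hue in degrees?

48 + 180 = 228°   (complement)
228 + 24 = 252°   (analog 24° ↑)
252 + 54 = 306°   (analog 54° ↑)
306 + 150 = 456 → 456 − 360 = 96°   (split-comp 30° ↓)
96 − 90 = 6°   (square ↓)
6 − 120 = -114 → -114 + 360 = 246°   (triadic ↓)

246°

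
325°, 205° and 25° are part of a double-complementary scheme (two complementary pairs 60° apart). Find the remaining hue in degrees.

145°

A rectangular tetradic uses two complementary pairs 60° apart: offsets 0°, 60°, 180°, 240°.
Among {25°, 205°, 325°}, 205° and 25° are a 180° pair.
The remaining hue 325° needs its own complement: 325 + 180 = 505 → 505 − 360 = 145°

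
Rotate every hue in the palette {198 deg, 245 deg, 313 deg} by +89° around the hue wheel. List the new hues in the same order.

198 + 89 = 287°
245 + 89 = 334°
313 + 89 = 402 → 402 − 360 = 42°

287°, 334°, 42°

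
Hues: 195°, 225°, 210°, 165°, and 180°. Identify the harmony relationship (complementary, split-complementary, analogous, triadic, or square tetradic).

Sort the hues: 165°, 180°, 195°, 210°, 225°.
Successive gaps around the wheel: 15°, 15°, 15°, 15°, 300°.
A run of hues at equal small steps (15°) with one large closing gap is an analogous group.

analogous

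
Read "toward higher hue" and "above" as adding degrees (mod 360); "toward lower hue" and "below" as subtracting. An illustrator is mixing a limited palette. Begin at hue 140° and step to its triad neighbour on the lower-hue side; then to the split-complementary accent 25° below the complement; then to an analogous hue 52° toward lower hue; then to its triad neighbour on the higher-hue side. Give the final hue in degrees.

triadic ↓ −120°: 140 − 120 = 20°
split-comp 25° ↓ +155°: 20 + 155 = 175°
analog 52° ↓ −52°: 175 − 52 = 123°
triadic ↑ +120°: 123 + 120 = 243°

243°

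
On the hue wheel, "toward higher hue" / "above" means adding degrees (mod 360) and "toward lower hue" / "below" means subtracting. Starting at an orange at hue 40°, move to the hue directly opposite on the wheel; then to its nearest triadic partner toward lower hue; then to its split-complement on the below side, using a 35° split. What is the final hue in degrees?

+180° (complement): 40 + 180 = 220°
−120° (triadic ↓): 220 − 120 = 100°
+145° (split-comp 35° ↓): 100 + 145 = 245°

245°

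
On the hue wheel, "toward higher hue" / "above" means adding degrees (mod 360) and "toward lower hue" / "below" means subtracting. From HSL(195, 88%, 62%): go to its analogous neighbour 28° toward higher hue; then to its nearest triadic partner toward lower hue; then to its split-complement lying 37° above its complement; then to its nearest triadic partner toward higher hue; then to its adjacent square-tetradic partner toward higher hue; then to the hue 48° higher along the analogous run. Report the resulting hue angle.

218°

195 + 28 = 223°   (analog 28° ↑)
223 − 120 = 103°   (triadic ↓)
103 + 217 = 320°   (split-comp 37° ↑)
320 + 120 = 440 → 440 − 360 = 80°   (triadic ↑)
80 + 90 = 170°   (square ↑)
170 + 48 = 218°   (analog 48° ↑)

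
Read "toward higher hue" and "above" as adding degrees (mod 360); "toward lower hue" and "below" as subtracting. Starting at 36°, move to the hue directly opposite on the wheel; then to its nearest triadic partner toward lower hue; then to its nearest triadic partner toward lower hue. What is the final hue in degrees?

complement +180°: 36 + 180 = 216°
triadic ↓ −120°: 216 − 120 = 96°
triadic ↓ −120°: 96 − 120 = -24 → -24 + 360 = 336°

336°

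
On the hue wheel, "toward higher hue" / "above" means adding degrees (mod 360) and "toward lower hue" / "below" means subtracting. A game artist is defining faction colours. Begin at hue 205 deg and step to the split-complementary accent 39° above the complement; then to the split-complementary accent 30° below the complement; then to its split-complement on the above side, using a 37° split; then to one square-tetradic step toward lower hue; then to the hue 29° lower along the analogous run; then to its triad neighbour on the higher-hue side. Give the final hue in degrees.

+219° (split-comp 39° ↑): 205 + 219 = 424 → 424 − 360 = 64°
+150° (split-comp 30° ↓): 64 + 150 = 214°
+217° (split-comp 37° ↑): 214 + 217 = 431 → 431 − 360 = 71°
−90° (square ↓): 71 − 90 = -19 → -19 + 360 = 341°
−29° (analog 29° ↓): 341 − 29 = 312°
+120° (triadic ↑): 312 + 120 = 432 → 432 − 360 = 72°

72°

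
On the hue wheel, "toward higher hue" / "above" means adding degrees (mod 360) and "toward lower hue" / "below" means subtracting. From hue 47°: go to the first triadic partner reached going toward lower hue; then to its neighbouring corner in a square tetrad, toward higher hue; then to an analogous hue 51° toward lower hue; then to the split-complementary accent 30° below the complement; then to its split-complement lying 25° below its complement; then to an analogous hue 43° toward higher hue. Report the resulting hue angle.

314°

triadic ↓ −120°: 47 − 120 = -73 → -73 + 360 = 287°
square ↑ +90°: 287 + 90 = 377 → 377 − 360 = 17°
analog 51° ↓ −51°: 17 − 51 = -34 → -34 + 360 = 326°
split-comp 30° ↓ +150°: 326 + 150 = 476 → 476 − 360 = 116°
split-comp 25° ↓ +155°: 116 + 155 = 271°
analog 43° ↑ +43°: 271 + 43 = 314°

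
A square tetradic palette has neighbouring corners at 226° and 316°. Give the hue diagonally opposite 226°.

46°

A square tetradic scheme places four hues 90° apart; opposite corners are 180° apart.
226 + 180 = 406 → 406 − 360 = 46°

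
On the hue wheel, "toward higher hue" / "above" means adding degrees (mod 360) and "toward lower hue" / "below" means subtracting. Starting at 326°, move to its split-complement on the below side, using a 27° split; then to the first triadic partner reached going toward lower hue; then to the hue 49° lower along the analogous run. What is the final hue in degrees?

split-comp 27° ↓ +153°: 326 + 153 = 479 → 479 − 360 = 119°
triadic ↓ −120°: 119 − 120 = -1 → -1 + 360 = 359°
analog 49° ↓ −49°: 359 − 49 = 310°

310°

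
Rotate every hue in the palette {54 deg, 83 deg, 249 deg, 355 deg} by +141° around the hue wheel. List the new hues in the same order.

195°, 224°, 30°, 136°

54 + 141 = 195°
83 + 141 = 224°
249 + 141 = 390 → 390 − 360 = 30°
355 + 141 = 496 → 496 − 360 = 136°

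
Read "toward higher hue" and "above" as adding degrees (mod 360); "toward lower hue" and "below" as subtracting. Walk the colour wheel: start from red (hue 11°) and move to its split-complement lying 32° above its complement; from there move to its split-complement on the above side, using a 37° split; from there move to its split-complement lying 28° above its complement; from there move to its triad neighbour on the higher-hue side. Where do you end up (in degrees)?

+212° (split-comp 32° ↑): 11 + 212 = 223°
+217° (split-comp 37° ↑): 223 + 217 = 440 → 440 − 360 = 80°
+208° (split-comp 28° ↑): 80 + 208 = 288°
+120° (triadic ↑): 288 + 120 = 408 → 408 − 360 = 48°

48°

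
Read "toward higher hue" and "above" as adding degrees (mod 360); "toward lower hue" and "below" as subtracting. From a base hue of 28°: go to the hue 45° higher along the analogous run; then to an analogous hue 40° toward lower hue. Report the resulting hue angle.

33°

analog 45° ↑ +45°: 28 + 45 = 73°
analog 40° ↓ −40°: 73 − 40 = 33°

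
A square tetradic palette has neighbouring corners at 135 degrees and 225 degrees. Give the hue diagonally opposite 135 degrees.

A square tetradic scheme places four hues 90° apart; opposite corners are 180° apart.
135 + 180 = 315°

315°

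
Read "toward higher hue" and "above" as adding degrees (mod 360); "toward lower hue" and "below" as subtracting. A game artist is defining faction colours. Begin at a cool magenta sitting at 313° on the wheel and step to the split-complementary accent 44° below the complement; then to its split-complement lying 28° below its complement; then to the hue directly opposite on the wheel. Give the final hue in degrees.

61°

313 + 136 = 449 → 449 − 360 = 89°   (split-comp 44° ↓)
89 + 152 = 241°   (split-comp 28° ↓)
241 + 180 = 421 → 421 − 360 = 61°   (complement)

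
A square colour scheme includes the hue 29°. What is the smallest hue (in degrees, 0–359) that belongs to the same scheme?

A square tetradic scheme places four hues every 90°.
The full set through 29° is {29°, 119°, 209°, 299°}.

29°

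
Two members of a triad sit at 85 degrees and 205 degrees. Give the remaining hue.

325°

A triad spaces three hues 120° apart.
The full set is {85°, 205°, 325°}.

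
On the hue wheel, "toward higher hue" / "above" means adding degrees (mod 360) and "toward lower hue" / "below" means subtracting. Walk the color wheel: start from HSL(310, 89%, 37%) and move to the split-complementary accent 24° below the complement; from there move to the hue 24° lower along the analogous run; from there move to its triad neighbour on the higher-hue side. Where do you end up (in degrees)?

202°

+156° (split-comp 24° ↓): 310 + 156 = 466 → 466 − 360 = 106°
−24° (analog 24° ↓): 106 − 24 = 82°
+120° (triadic ↑): 82 + 120 = 202°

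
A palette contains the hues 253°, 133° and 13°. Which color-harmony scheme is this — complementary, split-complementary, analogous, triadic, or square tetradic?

triadic

Sort the hues: 13°, 133°, 253°.
Successive gaps around the wheel: 120°, 120°, 120°.
Three hues equally spaced 120° apart form a triad.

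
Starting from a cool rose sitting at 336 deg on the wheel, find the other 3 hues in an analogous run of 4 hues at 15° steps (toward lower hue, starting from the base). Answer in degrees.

336 − 15 = 321°
336 − 30 = 306°
336 − 45 = 291°

321°, 306°, 291°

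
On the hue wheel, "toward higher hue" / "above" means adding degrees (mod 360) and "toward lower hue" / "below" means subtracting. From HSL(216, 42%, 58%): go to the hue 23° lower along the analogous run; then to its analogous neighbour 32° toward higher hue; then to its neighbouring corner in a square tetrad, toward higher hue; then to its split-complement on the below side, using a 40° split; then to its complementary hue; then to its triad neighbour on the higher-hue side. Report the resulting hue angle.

35°

−23° (analog 23° ↓): 216 − 23 = 193°
+32° (analog 32° ↑): 193 + 32 = 225°
+90° (square ↑): 225 + 90 = 315°
+140° (split-comp 40° ↓): 315 + 140 = 455 → 455 − 360 = 95°
+180° (complement): 95 + 180 = 275°
+120° (triadic ↑): 275 + 120 = 395 → 395 − 360 = 35°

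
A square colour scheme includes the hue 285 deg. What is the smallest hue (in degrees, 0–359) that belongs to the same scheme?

A square tetradic scheme places four hues every 90°.
The full set through 285° is {15°, 105°, 195°, 285°}.

15°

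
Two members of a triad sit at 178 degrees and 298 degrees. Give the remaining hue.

58°

A triad spaces three hues 120° apart.
The full set is {58°, 178°, 298°}.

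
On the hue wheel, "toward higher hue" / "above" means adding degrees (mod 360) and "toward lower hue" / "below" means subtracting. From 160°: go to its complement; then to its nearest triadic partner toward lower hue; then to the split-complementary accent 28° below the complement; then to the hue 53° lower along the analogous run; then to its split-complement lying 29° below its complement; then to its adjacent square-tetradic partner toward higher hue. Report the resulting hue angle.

complement +180°: 160 + 180 = 340°
triadic ↓ −120°: 340 − 120 = 220°
split-comp 28° ↓ +152°: 220 + 152 = 372 → 372 − 360 = 12°
analog 53° ↓ −53°: 12 − 53 = -41 → -41 + 360 = 319°
split-comp 29° ↓ +151°: 319 + 151 = 470 → 470 − 360 = 110°
square ↑ +90°: 110 + 90 = 200°

200°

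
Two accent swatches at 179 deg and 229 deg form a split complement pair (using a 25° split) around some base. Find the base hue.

24°

The accents sit 25° either side of the complement, so the complement is their short-arc midpoint on the wheel.
Short-arc midpoint of 179° and 229°: 204°.
Base is 180° from the complement: 204 − 180 = 24°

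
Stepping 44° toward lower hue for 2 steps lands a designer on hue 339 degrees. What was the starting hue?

2 steps of 44° (toward lower hue) give a net shift of −88°.
Start = end − shift: 339 + 88 = 427 → 427 − 360 = 67°

67°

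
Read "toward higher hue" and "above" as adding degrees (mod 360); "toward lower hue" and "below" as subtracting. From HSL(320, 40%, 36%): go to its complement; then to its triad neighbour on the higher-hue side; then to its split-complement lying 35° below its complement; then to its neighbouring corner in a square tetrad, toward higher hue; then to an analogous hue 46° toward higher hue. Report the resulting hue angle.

+180° (complement): 320 + 180 = 500 → 500 − 360 = 140°
+120° (triadic ↑): 140 + 120 = 260°
+145° (split-comp 35° ↓): 260 + 145 = 405 → 405 − 360 = 45°
+90° (square ↑): 45 + 90 = 135°
+46° (analog 46° ↑): 135 + 46 = 181°

181°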